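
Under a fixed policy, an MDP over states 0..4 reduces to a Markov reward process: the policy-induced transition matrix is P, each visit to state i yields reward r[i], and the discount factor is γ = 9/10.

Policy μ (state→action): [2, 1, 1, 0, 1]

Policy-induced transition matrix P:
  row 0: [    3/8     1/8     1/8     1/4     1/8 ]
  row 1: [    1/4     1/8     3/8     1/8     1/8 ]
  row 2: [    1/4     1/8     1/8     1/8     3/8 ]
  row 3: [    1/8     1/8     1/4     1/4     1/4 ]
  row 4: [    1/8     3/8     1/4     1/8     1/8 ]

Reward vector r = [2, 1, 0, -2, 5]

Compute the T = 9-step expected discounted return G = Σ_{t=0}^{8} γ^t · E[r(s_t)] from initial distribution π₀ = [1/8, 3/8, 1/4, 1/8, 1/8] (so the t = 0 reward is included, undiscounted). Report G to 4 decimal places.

G = 7.6812

t=0: π = [0.1250, 0.3750, 0.2500, 0.1250, 0.1250], E[r] = 1.0000, γ^t·E[r] = 1.000000, running G = 1.000000
t=1: π = [0.2344, 0.1563, 0.2500, 0.1563, 0.2031], E[r] = 1.3281, γ^t·E[r] = 1.195313, running G = 2.195313
t=2: π = [0.2344, 0.1758, 0.2090, 0.1738, 0.2070], E[r] = 1.3320, γ^t·E[r] = 1.078945, running G = 3.274258
t=3: π = [0.2317, 0.1768, 0.2166, 0.1760, 0.1990], E[r] = 1.2830, γ^t·E[r] = 0.935277, running G = 4.209535
t=4: π = [0.2321, 0.1747, 0.2161, 0.1760, 0.2011], E[r] = 1.2927, γ^t·E[r] = 0.848137, running G = 5.057672
t=5: π = [0.2319, 0.1753, 0.2158, 0.1760, 0.2010], E[r] = 1.2921, γ^t·E[r] = 0.762958, running G = 5.820630
t=6: π = [0.2319, 0.1753, 0.2159, 0.1760, 0.2010], E[r] = 1.2918, γ^t·E[r] = 0.686505, running G = 6.507135
t=7: π = [0.2319, 0.1752, 0.2159, 0.1760, 0.2010], E[r] = 1.2919, γ^t·E[r] = 0.617928, running G = 7.125063
t=8: π = [0.2319, 0.1752, 0.2159, 0.1760, 0.2010], E[r] = 1.2919, γ^t·E[r] = 0.556125, running G = 7.681188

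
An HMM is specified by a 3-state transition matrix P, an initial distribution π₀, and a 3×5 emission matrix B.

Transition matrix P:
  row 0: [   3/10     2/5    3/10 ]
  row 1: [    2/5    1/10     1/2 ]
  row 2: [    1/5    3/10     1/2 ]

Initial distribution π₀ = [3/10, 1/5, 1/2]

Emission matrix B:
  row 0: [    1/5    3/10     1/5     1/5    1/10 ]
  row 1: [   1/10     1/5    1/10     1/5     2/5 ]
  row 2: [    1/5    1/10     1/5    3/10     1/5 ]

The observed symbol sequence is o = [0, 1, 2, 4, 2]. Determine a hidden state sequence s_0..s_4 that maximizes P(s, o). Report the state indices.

t=0: δ = [6.000e-02, 2.000e-02, 1.000e-01]  (obs o_0=0)
t=1: δ = [6.000e-03, 6.000e-03, 5.000e-03]  ψ = [2, 2, 2]  (obs o_1=1)
t=2: δ = [4.800e-04, 2.400e-04, 6.000e-04]  ψ = [1, 0, 1]  (obs o_2=2)
t=3: δ = [1.440e-05, 7.680e-05, 6.000e-05]  ψ = [0, 0, 2]  (obs o_3=4)
t=4: δ = [6.144e-06, 1.800e-06, 7.680e-06]  ψ = [1, 2, 1]  (obs o_4=2)
backtrack: best end state = 2; path = [2, 1, 0, 1, 2]

path = [2, 1, 0, 1, 2]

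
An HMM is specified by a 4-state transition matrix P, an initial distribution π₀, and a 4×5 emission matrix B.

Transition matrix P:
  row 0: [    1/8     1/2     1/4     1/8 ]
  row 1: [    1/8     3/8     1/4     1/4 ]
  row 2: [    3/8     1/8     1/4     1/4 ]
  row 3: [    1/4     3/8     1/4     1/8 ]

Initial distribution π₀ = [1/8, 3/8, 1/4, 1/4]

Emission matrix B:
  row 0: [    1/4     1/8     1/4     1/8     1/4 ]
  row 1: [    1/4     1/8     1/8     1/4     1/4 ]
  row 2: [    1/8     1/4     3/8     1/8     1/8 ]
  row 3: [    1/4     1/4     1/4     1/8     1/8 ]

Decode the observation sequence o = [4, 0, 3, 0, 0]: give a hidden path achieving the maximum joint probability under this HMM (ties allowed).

t=0: δ = [3.125e-02, 9.375e-02, 3.125e-02, 3.125e-02]  (obs o_0=4)
t=1: δ = [2.930e-03, 8.789e-03, 2.930e-03, 5.859e-03]  ψ = [1, 1, 1, 1]  (obs o_1=0)
t=2: δ = [1.831e-04, 8.240e-04, 2.747e-04, 2.747e-04]  ψ = [3, 1, 1, 1]  (obs o_2=3)
t=3: δ = [2.575e-05, 7.725e-05, 2.575e-05, 5.150e-05]  ψ = [1, 1, 1, 1]  (obs o_3=0)
t=4: δ = [3.219e-06, 7.242e-06, 2.414e-06, 4.828e-06]  ψ = [3, 1, 1, 1]  (obs o_4=0)
backtrack: best end state = 1; path = [1, 1, 1, 1, 1]

path = [1, 1, 1, 1, 1]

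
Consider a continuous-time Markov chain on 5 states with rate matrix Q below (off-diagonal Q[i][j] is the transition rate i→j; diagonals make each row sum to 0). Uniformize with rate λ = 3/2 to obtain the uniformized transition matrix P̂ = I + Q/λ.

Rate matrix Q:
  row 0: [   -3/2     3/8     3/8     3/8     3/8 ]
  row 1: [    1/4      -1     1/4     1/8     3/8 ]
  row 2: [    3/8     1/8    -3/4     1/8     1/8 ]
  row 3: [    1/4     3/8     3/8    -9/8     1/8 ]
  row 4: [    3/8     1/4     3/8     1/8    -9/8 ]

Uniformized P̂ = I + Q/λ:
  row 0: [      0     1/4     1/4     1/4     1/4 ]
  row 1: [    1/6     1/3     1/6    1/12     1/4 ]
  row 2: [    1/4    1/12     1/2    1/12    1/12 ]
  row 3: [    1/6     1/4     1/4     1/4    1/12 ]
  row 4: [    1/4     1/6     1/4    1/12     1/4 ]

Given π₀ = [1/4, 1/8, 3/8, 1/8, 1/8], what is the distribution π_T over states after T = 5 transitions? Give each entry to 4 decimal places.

π = [0.1776, 0.2001, 0.3113, 0.1355, 0.1755]

t=0: π = [0.2500, 0.1250, 0.3750, 0.1250, 0.1250]
t=1: π = [0.1667, 0.1875, 0.3333, 0.1458, 0.1667]
t=2: π = [0.1806, 0.1962, 0.3177, 0.1354, 0.1701]
t=3: π = [0.1772, 0.1992, 0.3131, 0.1360, 0.1745]
t=4: π = [0.1778, 0.1999, 0.3117, 0.1355, 0.1752]
t=5: π = [0.1776, 0.2001, 0.3113, 0.1355, 0.1755]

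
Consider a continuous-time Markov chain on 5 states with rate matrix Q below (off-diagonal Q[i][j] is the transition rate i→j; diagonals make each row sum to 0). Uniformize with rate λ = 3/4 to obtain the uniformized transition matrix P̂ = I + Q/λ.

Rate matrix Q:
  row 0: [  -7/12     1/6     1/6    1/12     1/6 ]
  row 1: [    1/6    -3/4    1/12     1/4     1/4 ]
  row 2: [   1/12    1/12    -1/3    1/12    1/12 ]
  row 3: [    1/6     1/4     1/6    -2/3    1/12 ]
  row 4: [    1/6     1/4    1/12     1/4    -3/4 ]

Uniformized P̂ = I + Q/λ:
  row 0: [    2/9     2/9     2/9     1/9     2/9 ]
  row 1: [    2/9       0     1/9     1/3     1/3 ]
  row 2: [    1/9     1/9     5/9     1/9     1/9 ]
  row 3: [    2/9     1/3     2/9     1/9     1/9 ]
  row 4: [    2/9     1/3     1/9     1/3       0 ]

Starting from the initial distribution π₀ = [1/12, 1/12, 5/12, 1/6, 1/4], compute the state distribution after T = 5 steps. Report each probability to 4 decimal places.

t=0: π = [0.0833, 0.0833, 0.4167, 0.1667, 0.2500]
t=1: π = [0.1759, 0.2037, 0.3241, 0.1852, 0.1111]
t=2: π = [0.1862, 0.1739, 0.2953, 0.1811, 0.1636]
t=3: π = [0.1894, 0.1891, 0.2832, 0.1861, 0.1523]
t=4: π = [0.1908, 0.1863, 0.2787, 0.1870, 0.1573]
t=5: π = [0.1913, 0.1881, 0.2769, 0.1875, 0.1562]

π = [0.1913, 0.1881, 0.2769, 0.1875, 0.1562]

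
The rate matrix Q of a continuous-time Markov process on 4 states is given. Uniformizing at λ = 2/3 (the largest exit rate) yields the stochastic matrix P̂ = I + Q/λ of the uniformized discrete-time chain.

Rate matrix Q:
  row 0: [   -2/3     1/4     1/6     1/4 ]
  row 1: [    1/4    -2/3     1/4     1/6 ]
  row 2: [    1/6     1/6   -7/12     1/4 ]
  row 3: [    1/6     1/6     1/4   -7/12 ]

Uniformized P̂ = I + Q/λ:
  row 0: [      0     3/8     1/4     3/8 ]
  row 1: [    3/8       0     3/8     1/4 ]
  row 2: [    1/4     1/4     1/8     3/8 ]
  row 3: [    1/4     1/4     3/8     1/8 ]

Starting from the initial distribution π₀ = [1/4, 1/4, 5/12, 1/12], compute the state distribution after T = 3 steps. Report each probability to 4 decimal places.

t=0: π = [0.2500, 0.2500, 0.4167, 0.0833]
t=1: π = [0.2188, 0.2188, 0.2396, 0.3229]
t=2: π = [0.2227, 0.2227, 0.2878, 0.2669]
t=3: π = [0.2222, 0.2222, 0.2752, 0.2804]

π = [0.2222, 0.2222, 0.2752, 0.2804]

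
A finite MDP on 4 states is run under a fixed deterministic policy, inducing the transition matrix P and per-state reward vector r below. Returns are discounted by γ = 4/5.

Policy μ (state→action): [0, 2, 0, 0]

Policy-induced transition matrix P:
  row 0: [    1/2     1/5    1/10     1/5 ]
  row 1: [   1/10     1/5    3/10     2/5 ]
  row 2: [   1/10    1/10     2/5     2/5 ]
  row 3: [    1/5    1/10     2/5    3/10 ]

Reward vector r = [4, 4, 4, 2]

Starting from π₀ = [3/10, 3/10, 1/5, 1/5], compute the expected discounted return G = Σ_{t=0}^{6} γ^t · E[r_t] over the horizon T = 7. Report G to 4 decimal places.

G = 13.5077

t=0: π = [0.3000, 0.3000, 0.2000, 0.2000], E[r] = 3.6000, γ^t·E[r] = 3.600000, running G = 3.600000
t=1: π = [0.2400, 0.1600, 0.2800, 0.3200], E[r] = 3.3600, γ^t·E[r] = 2.688000, running G = 6.288000
t=2: π = [0.2280, 0.1400, 0.3120, 0.3200], E[r] = 3.3600, γ^t·E[r] = 2.150400, running G = 8.438400
t=3: π = [0.2232, 0.1368, 0.3176, 0.3224], E[r] = 3.3552, γ^t·E[r] = 1.717862, running G = 10.156262
t=4: π = [0.2215, 0.1360, 0.3194, 0.3231], E[r] = 3.3538, γ^t·E[r] = 1.373700, running G = 11.529962
t=5: π = [0.2209, 0.1358, 0.3199, 0.3234], E[r] = 3.3532, γ^t·E[r] = 1.098787, running G = 12.628750
t=6: π = [0.2207, 0.1357, 0.3201, 0.3235], E[r] = 3.3530, γ^t·E[r] = 0.878981, running G = 13.507730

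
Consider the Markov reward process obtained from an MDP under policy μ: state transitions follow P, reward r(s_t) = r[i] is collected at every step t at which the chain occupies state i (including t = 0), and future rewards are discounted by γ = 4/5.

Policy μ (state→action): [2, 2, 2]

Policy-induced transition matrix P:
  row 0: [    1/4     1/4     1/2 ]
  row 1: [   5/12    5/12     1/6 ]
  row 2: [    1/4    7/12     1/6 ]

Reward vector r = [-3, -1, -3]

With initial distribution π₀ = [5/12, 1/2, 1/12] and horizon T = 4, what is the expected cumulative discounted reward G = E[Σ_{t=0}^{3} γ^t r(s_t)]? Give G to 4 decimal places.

t=0: π = [0.4167, 0.5000, 0.0833], E[r] = -2.0000, γ^t·E[r] = -2.000000, running G = -2.000000
t=1: π = [0.3333, 0.3611, 0.3056], E[r] = -2.2778, γ^t·E[r] = -1.822222, running G = -3.822222
t=2: π = [0.3102, 0.4120, 0.2778], E[r] = -2.1759, γ^t·E[r] = -1.392593, running G = -5.214815
t=3: π = [0.3187, 0.4113, 0.2701], E[r] = -2.1775, γ^t·E[r] = -1.114864, running G = -6.329679

G = -6.3297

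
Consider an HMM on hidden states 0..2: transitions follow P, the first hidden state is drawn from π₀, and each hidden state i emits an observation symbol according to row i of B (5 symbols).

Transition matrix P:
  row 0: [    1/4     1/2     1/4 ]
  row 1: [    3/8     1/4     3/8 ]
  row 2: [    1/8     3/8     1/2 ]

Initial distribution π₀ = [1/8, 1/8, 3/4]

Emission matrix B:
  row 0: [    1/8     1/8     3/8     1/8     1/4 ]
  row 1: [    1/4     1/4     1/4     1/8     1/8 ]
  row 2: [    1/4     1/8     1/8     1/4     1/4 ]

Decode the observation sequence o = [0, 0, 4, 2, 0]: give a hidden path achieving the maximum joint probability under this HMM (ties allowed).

path = [2, 2, 2, 1, 2]

t=0: δ = [1.562e-02, 3.125e-02, 1.875e-01]  (obs o_0=0)
t=1: δ = [2.930e-03, 1.758e-02, 2.344e-02]  ψ = [2, 2, 2]  (obs o_1=0)
t=2: δ = [1.648e-03, 1.099e-03, 2.930e-03]  ψ = [1, 2, 2]  (obs o_2=4)
t=3: δ = [1.545e-04, 2.747e-04, 1.831e-04]  ψ = [0, 2, 2]  (obs o_3=2)
t=4: δ = [1.287e-05, 1.931e-05, 2.575e-05]  ψ = [1, 0, 1]  (obs o_4=0)
backtrack: best end state = 2; path = [2, 2, 2, 1, 2]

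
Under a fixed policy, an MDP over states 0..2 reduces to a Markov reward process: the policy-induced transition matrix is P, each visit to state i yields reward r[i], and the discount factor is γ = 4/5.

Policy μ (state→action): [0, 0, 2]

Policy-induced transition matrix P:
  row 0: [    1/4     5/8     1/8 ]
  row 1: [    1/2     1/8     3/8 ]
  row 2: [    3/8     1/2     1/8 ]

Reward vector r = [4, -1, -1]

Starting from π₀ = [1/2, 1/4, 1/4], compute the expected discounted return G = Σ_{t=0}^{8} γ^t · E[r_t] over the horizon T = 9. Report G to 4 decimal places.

t=0: π = [0.5000, 0.2500, 0.2500], E[r] = 1.5000, γ^t·E[r] = 1.500000, running G = 1.500000
t=1: π = [0.3438, 0.4688, 0.1875], E[r] = 0.7188, γ^t·E[r] = 0.575000, running G = 2.075000
t=2: π = [0.3906, 0.3672, 0.2422], E[r] = 0.9531, γ^t·E[r] = 0.610000, running G = 2.685000
t=3: π = [0.3721, 0.4111, 0.2168], E[r] = 0.8604, γ^t·E[r] = 0.440500, running G = 3.125500
t=4: π = [0.3799, 0.3923, 0.2278], E[r] = 0.8994, γ^t·E[r] = 0.368400, running G = 3.493900
t=5: π = [0.3766, 0.4004, 0.2231], E[r] = 0.8828, γ^t·E[r] = 0.289270, running G = 3.783170
t=6: π = [0.3780, 0.3969, 0.2251], E[r] = 0.8899, γ^t·E[r] = 0.233276, running G = 4.016446
t=7: π = [0.3774, 0.3984, 0.2242], E[r] = 0.8868, γ^t·E[r] = 0.185986, running G = 4.202432
t=8: π = [0.3776, 0.3978, 0.2246], E[r] = 0.8881, γ^t·E[r] = 0.149005, running G = 4.351437

G = 4.3514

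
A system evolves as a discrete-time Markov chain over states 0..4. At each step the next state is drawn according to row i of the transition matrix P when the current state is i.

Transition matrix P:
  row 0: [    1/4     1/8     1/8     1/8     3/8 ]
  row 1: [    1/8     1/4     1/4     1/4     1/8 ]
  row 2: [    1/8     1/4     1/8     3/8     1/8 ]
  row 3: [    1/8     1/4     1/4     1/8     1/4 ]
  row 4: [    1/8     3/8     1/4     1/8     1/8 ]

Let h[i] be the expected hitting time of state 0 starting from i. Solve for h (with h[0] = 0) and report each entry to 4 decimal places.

First-step conditioning: h[0] = 0; for i ≠ 0, h[i] = 1 + Σ_k P[i][k]·h[k].
  h[1] = 1 + 1/4·h[1] + 1/4·h[2] + 1/4·h[3] + 1/8·h[4]
  h[2] = 1 + 1/4·h[1] + 1/8·h[2] + 3/8·h[3] + 1/8·h[4]
  h[3] = 1 + 1/4·h[1] + 1/4·h[2] + 1/8·h[3] + 1/4·h[4]
  h[4] = 1 + 3/8·h[1] + 1/4·h[2] + 1/8·h[3] + 1/8·h[4]
Solving the 4×4 linear system over states ≠ 0 gives exactly h = [0, 8, 8, 8, 8] (h[0] = 0 is the target).

h = [0.0000, 8.0000, 8.0000, 8.0000, 8.0000]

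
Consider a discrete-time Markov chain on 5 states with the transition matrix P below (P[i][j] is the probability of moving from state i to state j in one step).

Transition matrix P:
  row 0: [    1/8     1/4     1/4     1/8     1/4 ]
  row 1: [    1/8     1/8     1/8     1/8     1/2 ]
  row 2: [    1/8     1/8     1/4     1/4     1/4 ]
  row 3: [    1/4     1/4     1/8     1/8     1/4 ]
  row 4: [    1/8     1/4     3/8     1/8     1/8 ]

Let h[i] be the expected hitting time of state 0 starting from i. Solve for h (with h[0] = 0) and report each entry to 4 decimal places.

First-step conditioning: h[0] = 0; for i ≠ 0, h[i] = 1 + Σ_k P[i][k]·h[k].
  h[1] = 1 + 1/8·h[1] + 1/8·h[2] + 1/8·h[3] + 1/2·h[4]
  h[2] = 1 + 1/8·h[1] + 1/4·h[2] + 1/4·h[3] + 1/4·h[4]
  h[3] = 1 + 1/4·h[1] + 1/8·h[2] + 1/8·h[3] + 1/4·h[4]
  h[4] = 1 + 1/4·h[1] + 3/8·h[2] + 1/8·h[3] + 1/8·h[4]
Solving the 4×4 linear system over states ≠ 0 gives exactly h = [0, 326/47, 641/94, 571/94, 325/47] (h[0] = 0 is the target).

h = [0.0000, 6.9362, 6.8191, 6.0745, 6.9149]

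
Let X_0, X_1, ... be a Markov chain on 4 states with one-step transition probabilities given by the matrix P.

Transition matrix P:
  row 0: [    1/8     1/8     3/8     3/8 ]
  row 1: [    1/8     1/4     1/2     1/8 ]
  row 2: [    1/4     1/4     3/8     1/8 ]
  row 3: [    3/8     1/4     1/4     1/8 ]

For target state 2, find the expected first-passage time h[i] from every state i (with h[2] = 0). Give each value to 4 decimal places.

First-step conditioning: h[2] = 0; for i ≠ 2, h[i] = 1 + Σ_k P[i][k]·h[k].
  h[0] = 1 + 1/8·h[0] + 1/8·h[1] + 3/8·h[3]
  h[1] = 1 + 1/8·h[0] + 1/4·h[1] + 1/8·h[3]
  h[3] = 1 + 3/8·h[0] + 1/4·h[1] + 1/8·h[3]
Solving the 3×3 linear system over states ≠ 2 gives exactly h = [96/35, 16/7, 0, 104/35] (h[2] = 0 is the target).

h = [2.7429, 2.2857, 0.0000, 2.9714]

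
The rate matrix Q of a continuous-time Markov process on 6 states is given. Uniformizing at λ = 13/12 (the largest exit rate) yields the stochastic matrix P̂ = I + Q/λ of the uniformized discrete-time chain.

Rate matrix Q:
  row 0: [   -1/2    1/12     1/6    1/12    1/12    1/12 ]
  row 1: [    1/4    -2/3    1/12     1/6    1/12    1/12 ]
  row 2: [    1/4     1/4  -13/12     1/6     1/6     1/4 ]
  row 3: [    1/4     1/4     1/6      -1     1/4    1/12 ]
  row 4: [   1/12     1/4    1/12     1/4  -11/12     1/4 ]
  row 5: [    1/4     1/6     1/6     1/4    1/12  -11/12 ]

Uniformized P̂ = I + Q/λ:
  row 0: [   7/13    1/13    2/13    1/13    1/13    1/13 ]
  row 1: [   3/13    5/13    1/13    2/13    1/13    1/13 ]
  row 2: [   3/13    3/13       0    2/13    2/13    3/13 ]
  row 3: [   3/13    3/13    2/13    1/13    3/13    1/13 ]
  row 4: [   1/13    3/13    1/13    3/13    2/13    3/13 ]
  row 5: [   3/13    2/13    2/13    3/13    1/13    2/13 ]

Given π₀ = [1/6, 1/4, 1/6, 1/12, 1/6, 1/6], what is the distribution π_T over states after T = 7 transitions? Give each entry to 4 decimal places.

π = [0.3076, 0.2058, 0.1119, 0.1378, 0.1156, 0.1213]

t=0: π = [0.1667, 0.2500, 0.1667, 0.0833, 0.1667, 0.1667]
t=1: π = [0.2564, 0.2308, 0.0962, 0.1603, 0.1154, 0.1410]
t=2: π = [0.2919, 0.2160, 0.1124, 0.1415, 0.1179, 0.1203]
t=3: π = [0.3025, 0.2098, 0.1109, 0.1388, 0.1164, 0.1216]
t=4: π = [0.3059, 0.2072, 0.1117, 0.1382, 0.1158, 0.1212]
t=5: π = [0.3071, 0.2062, 0.1118, 0.1379, 0.1157, 0.1212]
t=6: π = [0.3075, 0.2059, 0.1119, 0.1378, 0.1156, 0.1213]
t=7: π = [0.3076, 0.2058, 0.1119, 0.1378, 0.1156, 0.1213]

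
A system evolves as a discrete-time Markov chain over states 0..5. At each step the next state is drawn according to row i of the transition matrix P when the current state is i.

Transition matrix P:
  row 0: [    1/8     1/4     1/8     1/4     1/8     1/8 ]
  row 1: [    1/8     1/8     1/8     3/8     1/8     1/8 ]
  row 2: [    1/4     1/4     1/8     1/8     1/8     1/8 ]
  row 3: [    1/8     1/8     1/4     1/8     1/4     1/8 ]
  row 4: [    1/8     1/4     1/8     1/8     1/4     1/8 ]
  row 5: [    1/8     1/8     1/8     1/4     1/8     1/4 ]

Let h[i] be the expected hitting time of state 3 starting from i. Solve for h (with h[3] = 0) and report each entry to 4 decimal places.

First-step conditioning: h[3] = 0; for i ≠ 3, h[i] = 1 + Σ_k P[i][k]·h[k].
  h[0] = 1 + 1/8·h[0] + 1/4·h[1] + 1/8·h[2] + 1/8·h[4] + 1/8·h[5]
  h[1] = 1 + 1/8·h[0] + 1/8·h[1] + 1/8·h[2] + 1/8·h[4] + 1/8·h[5]
  h[2] = 1 + 1/4·h[0] + 1/4·h[1] + 1/8·h[2] + 1/8·h[4] + 1/8·h[5]
  h[4] = 1 + 1/8·h[0] + 1/4·h[1] + 1/8·h[2] + 1/4·h[4] + 1/8·h[5]
  h[5] = 1 + 1/8·h[0] + 1/8·h[1] + 1/8·h[2] + 1/8·h[4] + 1/4·h[5]
Solving the 5×5 linear system over states ≠ 3 gives exactly h = [4032/977, 3584/977, 4536/977, 0, 4608/977, 4096/977] (h[3] = 0 is the target).

h = [4.1269, 3.6684, 4.6428, 0.0000, 4.7165, 4.1924]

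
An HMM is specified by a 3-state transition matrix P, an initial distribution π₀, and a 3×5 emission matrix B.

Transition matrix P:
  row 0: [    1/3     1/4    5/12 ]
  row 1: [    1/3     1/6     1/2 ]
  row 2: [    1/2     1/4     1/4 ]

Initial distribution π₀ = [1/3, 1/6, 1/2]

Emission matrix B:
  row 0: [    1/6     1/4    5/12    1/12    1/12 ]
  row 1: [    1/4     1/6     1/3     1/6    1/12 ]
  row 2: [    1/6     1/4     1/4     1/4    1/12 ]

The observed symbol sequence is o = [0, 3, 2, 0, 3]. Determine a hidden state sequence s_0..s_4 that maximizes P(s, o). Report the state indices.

t=0: δ = [5.556e-02, 4.167e-02, 8.333e-02]  (obs o_0=0)
t=1: δ = [3.472e-03, 3.472e-03, 5.787e-03]  ψ = [2, 2, 0]  (obs o_1=3)
t=2: δ = [1.206e-03, 4.823e-04, 4.340e-04]  ψ = [2, 2, 1]  (obs o_2=2)
t=3: δ = [6.698e-05, 7.535e-05, 8.372e-05]  ψ = [0, 0, 0]  (obs o_3=0)
t=4: δ = [3.489e-06, 3.489e-06, 9.419e-06]  ψ = [2, 2, 1]  (obs o_4=3)
backtrack: best end state = 2; path = [0, 2, 0, 1, 2]

path = [0, 2, 0, 1, 2]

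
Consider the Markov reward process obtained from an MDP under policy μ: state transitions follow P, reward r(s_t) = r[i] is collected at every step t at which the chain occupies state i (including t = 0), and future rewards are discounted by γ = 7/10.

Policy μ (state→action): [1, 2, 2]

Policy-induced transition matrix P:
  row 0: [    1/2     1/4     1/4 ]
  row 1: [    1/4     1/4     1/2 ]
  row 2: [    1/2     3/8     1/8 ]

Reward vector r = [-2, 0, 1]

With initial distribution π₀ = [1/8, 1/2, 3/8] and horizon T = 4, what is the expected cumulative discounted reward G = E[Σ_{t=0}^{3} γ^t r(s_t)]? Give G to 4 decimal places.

t=0: π = [0.1250, 0.5000, 0.3750], E[r] = 0.1250, γ^t·E[r] = 0.125000, running G = 0.125000
t=1: π = [0.3750, 0.2969, 0.3281], E[r] = -0.4219, γ^t·E[r] = -0.295313, running G = -0.170313
t=2: π = [0.4258, 0.2910, 0.2832], E[r] = -0.5684, γ^t·E[r] = -0.278496, running G = -0.448809
t=3: π = [0.4272, 0.2854, 0.2874], E[r] = -0.5671, γ^t·E[r] = -0.194529, running G = -0.643337

G = -0.6433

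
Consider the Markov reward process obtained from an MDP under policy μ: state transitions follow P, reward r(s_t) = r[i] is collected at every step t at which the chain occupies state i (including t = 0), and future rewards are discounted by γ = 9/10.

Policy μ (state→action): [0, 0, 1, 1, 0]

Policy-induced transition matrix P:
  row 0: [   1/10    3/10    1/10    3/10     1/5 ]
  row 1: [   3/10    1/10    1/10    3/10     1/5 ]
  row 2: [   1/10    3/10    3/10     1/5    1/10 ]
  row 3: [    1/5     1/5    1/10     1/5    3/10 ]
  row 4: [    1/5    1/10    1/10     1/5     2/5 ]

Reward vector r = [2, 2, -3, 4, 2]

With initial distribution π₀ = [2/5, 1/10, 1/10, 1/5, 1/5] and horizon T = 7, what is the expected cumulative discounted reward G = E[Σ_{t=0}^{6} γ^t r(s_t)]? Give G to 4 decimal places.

t=0: π = [0.4000, 0.1000, 0.1000, 0.2000, 0.2000], E[r] = 1.9000, γ^t·E[r] = 1.900000, running G = 1.900000
t=1: π = [0.1600, 0.2200, 0.1200, 0.2500, 0.2500], E[r] = 1.9000, γ^t·E[r] = 1.710000, running G = 3.610000
t=2: π = [0.1940, 0.1810, 0.1240, 0.2380, 0.2630], E[r] = 1.8560, γ^t·E[r] = 1.503360, running G = 5.113360
t=3: π = [0.1863, 0.1874, 0.1248, 0.2375, 0.2640], E[r] = 1.8510, γ^t·E[r] = 1.349379, running G = 6.462739
t=4: π = [0.1876, 0.1860, 0.1250, 0.2374, 0.2641], E[r] = 1.8499, γ^t·E[r] = 1.213746, running G = 7.676485
t=5: π = [0.1873, 0.1863, 0.1250, 0.2374, 0.2641], E[r] = 1.8498, γ^t·E[r] = 1.092265, running G = 8.768749
t=6: π = [0.1874, 0.1862, 0.1250, 0.2374, 0.2640], E[r] = 1.8497, γ^t·E[r] = 0.983021, running G = 9.751770

G = 9.7518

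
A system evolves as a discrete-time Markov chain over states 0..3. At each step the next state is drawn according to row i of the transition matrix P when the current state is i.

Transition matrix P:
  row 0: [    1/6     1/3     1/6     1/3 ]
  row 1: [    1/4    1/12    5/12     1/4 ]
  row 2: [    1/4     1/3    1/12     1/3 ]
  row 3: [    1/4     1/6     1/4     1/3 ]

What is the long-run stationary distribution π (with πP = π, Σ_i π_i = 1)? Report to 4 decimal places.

π = [0.2308, 0.2247, 0.2299, 0.3146]

Balance equations π_j = Σ_i π_i·P[i][j]:
  π_0 = 1/6·π_0 + 1/4·π_1 + 1/4·π_2 + 1/4·π_3
  π_1 = 1/3·π_0 + 1/12·π_1 + 1/3·π_2 + 1/6·π_3
  π_2 = 1/6·π_0 + 5/12·π_1 + 1/12·π_2 + 1/4·π_3
  normalize: π_0 + π_1 + π_2 + π_3 = 1
Solving the linear system gives exactly π = [3/13, 20/89, 266/1157, 28/89].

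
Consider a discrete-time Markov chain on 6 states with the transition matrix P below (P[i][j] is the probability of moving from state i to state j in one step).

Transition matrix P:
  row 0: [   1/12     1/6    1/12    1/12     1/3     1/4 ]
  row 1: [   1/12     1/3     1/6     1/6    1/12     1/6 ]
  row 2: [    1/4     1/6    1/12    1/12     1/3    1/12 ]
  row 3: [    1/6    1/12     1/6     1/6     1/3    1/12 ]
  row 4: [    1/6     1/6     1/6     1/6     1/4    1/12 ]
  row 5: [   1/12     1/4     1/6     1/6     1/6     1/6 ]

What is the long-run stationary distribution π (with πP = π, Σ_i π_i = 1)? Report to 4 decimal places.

π = [0.1392, 0.1991, 0.1431, 0.1431, 0.2411, 0.1343]

Balance equations π_j = Σ_i π_i·P[i][j]:
  π_0 = 1/12·π_0 + 1/12·π_1 + 1/4·π_2 + 1/6·π_3 + 1/6·π_4 + 1/12·π_5
  π_1 = 1/6·π_0 + 1/3·π_1 + 1/6·π_2 + 1/12·π_3 + 1/6·π_4 + 1/4·π_5
  π_2 = 1/12·π_0 + 1/6·π_1 + 1/12·π_2 + 1/6·π_3 + 1/6·π_4 + 1/6·π_5
  π_3 = 1/12·π_0 + 1/6·π_1 + 1/12·π_2 + 1/6·π_3 + 1/6·π_4 + 1/6·π_5
  π_4 = 1/3·π_0 + 1/12·π_1 + 1/3·π_2 + 1/3·π_3 + 1/4·π_4 + 1/6·π_5
  normalize: π_0 + π_1 + π_2 + π_3 + π_4 + π_5 = 1
Solving the linear system gives exactly π = [2621/18828, 3749/18828, 2695/18828, 2695/18828, 1513/6276, 281/2092].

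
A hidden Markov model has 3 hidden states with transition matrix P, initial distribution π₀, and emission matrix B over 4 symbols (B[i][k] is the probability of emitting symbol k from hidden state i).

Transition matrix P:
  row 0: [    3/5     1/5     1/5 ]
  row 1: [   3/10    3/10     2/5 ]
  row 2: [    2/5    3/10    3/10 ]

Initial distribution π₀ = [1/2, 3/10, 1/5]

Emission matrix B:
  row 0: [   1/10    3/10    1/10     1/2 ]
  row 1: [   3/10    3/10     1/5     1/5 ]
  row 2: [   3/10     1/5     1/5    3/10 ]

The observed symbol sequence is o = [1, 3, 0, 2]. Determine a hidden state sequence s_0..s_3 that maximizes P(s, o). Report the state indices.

path = [0, 0, 1, 2]

t=0: δ = [1.500e-01, 9.000e-02, 4.000e-02]  (obs o_0=1)
t=1: δ = [4.500e-02, 6.000e-03, 1.080e-02]  ψ = [0, 0, 1]  (obs o_1=3)
t=2: δ = [2.700e-03, 2.700e-03, 2.700e-03]  ψ = [0, 0, 0]  (obs o_2=0)
t=3: δ = [1.620e-04, 1.620e-04, 2.160e-04]  ψ = [0, 1, 1]  (obs o_3=2)
backtrack: best end state = 2; path = [0, 0, 1, 2]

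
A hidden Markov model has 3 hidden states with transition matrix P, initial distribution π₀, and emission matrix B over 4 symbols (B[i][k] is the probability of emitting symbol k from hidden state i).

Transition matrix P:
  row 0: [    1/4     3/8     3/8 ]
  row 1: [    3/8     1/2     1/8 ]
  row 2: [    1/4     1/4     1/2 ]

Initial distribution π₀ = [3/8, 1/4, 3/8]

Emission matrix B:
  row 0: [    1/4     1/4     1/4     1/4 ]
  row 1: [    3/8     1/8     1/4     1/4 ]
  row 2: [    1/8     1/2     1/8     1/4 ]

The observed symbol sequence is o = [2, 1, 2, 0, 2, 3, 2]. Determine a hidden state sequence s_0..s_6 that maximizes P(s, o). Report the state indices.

t=0: δ = [9.375e-02, 6.250e-02, 4.688e-02]  (obs o_0=2)
t=1: δ = [5.859e-03, 4.395e-03, 1.758e-02]  ψ = [0, 0, 0]  (obs o_1=1)
t=2: δ = [1.099e-03, 1.099e-03, 1.099e-03]  ψ = [2, 2, 2]  (obs o_2=2)
t=3: δ = [1.030e-04, 2.060e-04, 6.866e-05]  ψ = [1, 1, 2]  (obs o_3=0)
t=4: δ = [1.931e-05, 2.575e-05, 4.828e-06]  ψ = [1, 1, 0]  (obs o_4=2)
t=5: δ = [2.414e-06, 3.219e-06, 1.810e-06]  ψ = [1, 1, 0]  (obs o_5=3)
t=6: δ = [3.017e-07, 4.023e-07, 1.132e-07]  ψ = [1, 1, 0]  (obs o_6=2)
backtrack: best end state = 1; path = [0, 2, 1, 1, 1, 1, 1]

path = [0, 2, 1, 1, 1, 1, 1]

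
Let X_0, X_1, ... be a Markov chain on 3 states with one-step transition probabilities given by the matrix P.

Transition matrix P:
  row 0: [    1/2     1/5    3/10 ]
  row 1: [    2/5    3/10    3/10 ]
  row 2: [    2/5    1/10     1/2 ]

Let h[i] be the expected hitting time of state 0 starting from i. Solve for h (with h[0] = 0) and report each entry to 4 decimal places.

First-step conditioning: h[0] = 0; for i ≠ 0, h[i] = 1 + Σ_k P[i][k]·h[k].
  h[1] = 1 + 3/10·h[1] + 3/10·h[2]
  h[2] = 1 + 1/10·h[1] + 1/2·h[2]
Solving the 2×2 linear system over states ≠ 0 gives exactly h = [0, 5/2, 5/2] (h[0] = 0 is the target).

h = [0.0000, 2.5000, 2.5000]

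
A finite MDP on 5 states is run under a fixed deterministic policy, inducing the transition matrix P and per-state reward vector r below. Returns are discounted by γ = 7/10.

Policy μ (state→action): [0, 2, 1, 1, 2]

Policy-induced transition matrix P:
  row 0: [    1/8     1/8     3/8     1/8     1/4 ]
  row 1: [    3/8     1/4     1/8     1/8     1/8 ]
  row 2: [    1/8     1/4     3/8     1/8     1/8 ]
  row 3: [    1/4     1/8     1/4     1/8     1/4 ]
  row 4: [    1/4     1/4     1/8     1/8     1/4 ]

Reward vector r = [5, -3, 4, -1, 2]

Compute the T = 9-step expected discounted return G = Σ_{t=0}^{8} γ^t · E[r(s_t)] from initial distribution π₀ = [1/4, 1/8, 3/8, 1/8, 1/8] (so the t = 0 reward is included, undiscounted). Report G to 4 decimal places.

G = 6.3603

t=0: π = [0.2500, 0.1250, 0.3750, 0.1250, 0.1250], E[r] = 2.5000, γ^t·E[r] = 2.500000, running G = 2.500000
t=1: π = [0.1875, 0.2031, 0.2969, 0.1250, 0.1875], E[r] = 1.7656, γ^t·E[r] = 1.235938, running G = 3.735938
t=2: π = [0.2148, 0.2109, 0.2617, 0.1250, 0.1875], E[r] = 1.7383, γ^t·E[r] = 0.851758, running G = 4.587695
t=3: π = [0.2168, 0.2075, 0.2598, 0.1250, 0.1909], E[r] = 1.7573, γ^t·E[r] = 0.602762, running G = 5.190458
t=4: π = [0.2164, 0.2073, 0.2598, 0.1250, 0.1916], E[r] = 1.7573, γ^t·E[r] = 0.421919, running G = 5.612376
t=5: π = [0.2164, 0.2073, 0.2597, 0.1250, 0.1916], E[r] = 1.7569, γ^t·E[r] = 0.295274, running G = 5.907650
t=6: π = [0.2164, 0.2073, 0.2596, 0.1250, 0.1916], E[r] = 1.7569, γ^t·E[r] = 0.206695, running G = 6.114345
t=7: π = [0.2164, 0.2073, 0.2596, 0.1250, 0.1916], E[r] = 1.7569, γ^t·E[r] = 0.144687, running G = 6.259032
t=8: π = [0.2164, 0.2073, 0.2596, 0.1250, 0.1916], E[r] = 1.7569, γ^t·E[r] = 0.101281, running G = 6.360313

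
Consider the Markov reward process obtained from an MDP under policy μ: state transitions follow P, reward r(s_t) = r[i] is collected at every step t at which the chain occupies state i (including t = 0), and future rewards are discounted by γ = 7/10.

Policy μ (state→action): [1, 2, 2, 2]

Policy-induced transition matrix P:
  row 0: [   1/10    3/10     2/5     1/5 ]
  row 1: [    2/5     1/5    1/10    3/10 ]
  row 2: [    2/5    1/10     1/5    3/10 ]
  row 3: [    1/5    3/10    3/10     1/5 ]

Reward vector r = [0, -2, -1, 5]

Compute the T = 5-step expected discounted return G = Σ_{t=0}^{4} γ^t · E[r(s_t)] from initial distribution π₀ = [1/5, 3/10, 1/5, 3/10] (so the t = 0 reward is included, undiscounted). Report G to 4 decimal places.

G = 1.6511

t=0: π = [0.2000, 0.3000, 0.2000, 0.3000], E[r] = 0.7000, γ^t·E[r] = 0.700000, running G = 0.700000
t=1: π = [0.2800, 0.2300, 0.2400, 0.2500], E[r] = 0.5500, γ^t·E[r] = 0.385000, running G = 1.085000
t=2: π = [0.2660, 0.2290, 0.2580, 0.2470], E[r] = 0.5190, γ^t·E[r] = 0.254310, running G = 1.339310
t=3: π = [0.2708, 0.2255, 0.2550, 0.2487], E[r] = 0.5375, γ^t·E[r] = 0.184363, running G = 1.523673
t=4: π = [0.2690, 0.2265, 0.2565, 0.2481], E[r] = 0.5309, γ^t·E[r] = 0.127462, running G = 1.651134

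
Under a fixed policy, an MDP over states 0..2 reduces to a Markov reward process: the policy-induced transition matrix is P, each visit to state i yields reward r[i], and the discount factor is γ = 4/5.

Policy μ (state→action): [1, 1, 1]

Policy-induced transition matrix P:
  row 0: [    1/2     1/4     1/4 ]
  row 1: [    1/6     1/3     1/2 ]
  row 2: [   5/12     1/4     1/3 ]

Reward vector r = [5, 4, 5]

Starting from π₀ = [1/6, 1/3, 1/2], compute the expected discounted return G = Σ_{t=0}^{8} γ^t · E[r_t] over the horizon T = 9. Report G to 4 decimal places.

G = 20.3990

t=0: π = [0.1667, 0.3333, 0.5000], E[r] = 4.6667, γ^t·E[r] = 4.666667, running G = 4.666667
t=1: π = [0.3472, 0.2778, 0.3750], E[r] = 4.7222, γ^t·E[r] = 3.777778, running G = 8.444444
t=2: π = [0.3762, 0.2731, 0.3507], E[r] = 4.7269, γ^t·E[r] = 3.025185, running G = 11.469630
t=3: π = [0.3797, 0.2728, 0.3475], E[r] = 4.7272, γ^t·E[r] = 2.420346, running G = 13.889975
t=4: π = [0.3801, 0.2727, 0.3471], E[r] = 4.7273, γ^t·E[r] = 1.936290, running G = 15.826265
t=5: π = [0.3802, 0.2727, 0.3471], E[r] = 4.7273, γ^t·E[r] = 1.549033, running G = 17.375298
t=6: π = [0.3802, 0.2727, 0.3471], E[r] = 4.7273, γ^t·E[r] = 1.239226, running G = 18.614524
t=7: π = [0.3802, 0.2727, 0.3471], E[r] = 4.7273, γ^t·E[r] = 0.991381, running G = 19.605905
t=8: π = [0.3802, 0.2727, 0.3471], E[r] = 4.7273, γ^t·E[r] = 0.793105, running G = 20.399010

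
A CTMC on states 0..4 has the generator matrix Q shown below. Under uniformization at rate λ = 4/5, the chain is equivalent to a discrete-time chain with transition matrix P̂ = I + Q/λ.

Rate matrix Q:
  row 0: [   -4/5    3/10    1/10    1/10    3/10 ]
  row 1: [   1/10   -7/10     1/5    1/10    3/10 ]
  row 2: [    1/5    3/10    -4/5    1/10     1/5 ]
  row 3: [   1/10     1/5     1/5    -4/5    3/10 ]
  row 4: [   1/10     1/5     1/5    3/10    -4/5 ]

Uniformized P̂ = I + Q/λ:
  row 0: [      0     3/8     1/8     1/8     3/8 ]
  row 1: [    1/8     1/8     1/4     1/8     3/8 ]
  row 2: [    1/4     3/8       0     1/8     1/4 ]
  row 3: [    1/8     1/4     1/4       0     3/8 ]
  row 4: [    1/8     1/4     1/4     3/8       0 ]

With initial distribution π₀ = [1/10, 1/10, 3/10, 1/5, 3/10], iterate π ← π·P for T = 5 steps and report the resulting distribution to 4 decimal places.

t=0: π = [0.1000, 0.1000, 0.3000, 0.2000, 0.3000]
t=1: π = [0.1500, 0.2875, 0.1625, 0.1750, 0.2250]
t=2: π = [0.1266, 0.2531, 0.1906, 0.1594, 0.2703]
t=3: π = [0.1330, 0.2580, 0.1865, 0.1727, 0.2498]
t=4: π = [0.1317, 0.2577, 0.1867, 0.1659, 0.2580]
t=5: π = [0.1319, 0.2576, 0.1869, 0.1688, 0.2549]

π = [0.1319, 0.2576, 0.1869, 0.1688, 0.2549]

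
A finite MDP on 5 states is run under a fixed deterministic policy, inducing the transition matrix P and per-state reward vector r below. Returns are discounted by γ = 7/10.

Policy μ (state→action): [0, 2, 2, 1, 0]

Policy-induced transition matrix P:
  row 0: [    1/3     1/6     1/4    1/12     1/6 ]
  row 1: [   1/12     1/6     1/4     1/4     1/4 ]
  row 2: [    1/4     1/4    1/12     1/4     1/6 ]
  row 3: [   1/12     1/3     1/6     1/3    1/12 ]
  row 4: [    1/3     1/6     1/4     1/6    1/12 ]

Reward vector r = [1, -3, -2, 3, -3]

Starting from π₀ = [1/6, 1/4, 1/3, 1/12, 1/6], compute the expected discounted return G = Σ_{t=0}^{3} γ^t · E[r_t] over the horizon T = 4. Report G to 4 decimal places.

G = -2.4837

t=0: π = [0.1667, 0.2500, 0.3333, 0.0833, 0.1667], E[r] = -1.5000, γ^t·E[r] = -1.500000, running G = -1.500000
t=1: π = [0.2222, 0.2083, 0.1875, 0.2153, 0.1667], E[r] = -0.6319, γ^t·E[r] = -0.442361, running G = -1.942361
t=2: π = [0.2118, 0.2182, 0.2008, 0.2170, 0.1522], E[r] = -0.6499, γ^t·E[r] = -0.318443, running G = -2.260804
t=3: π = [0.2078, 0.2196, 0.1984, 0.2201, 0.1541], E[r] = -0.6497, γ^t·E[r] = -0.222861, running G = -2.483665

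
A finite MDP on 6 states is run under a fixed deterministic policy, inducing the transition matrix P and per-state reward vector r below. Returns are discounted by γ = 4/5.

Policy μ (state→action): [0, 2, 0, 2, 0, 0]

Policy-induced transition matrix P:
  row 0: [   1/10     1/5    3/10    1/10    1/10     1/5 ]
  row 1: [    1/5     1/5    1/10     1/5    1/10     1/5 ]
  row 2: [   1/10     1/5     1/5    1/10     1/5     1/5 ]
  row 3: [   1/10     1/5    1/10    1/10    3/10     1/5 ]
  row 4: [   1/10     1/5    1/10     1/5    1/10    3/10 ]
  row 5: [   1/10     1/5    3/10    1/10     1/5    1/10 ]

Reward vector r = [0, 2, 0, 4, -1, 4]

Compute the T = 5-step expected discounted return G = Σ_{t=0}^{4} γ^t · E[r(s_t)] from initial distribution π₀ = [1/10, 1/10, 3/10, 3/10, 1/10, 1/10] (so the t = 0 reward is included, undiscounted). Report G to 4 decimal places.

t=0: π = [0.1000, 0.1000, 0.3000, 0.3000, 0.1000, 0.1000], E[r] = 1.7000, γ^t·E[r] = 1.700000, running G = 1.700000
t=1: π = [0.1100, 0.2000, 0.1700, 0.1200, 0.2000, 0.2000], E[r] = 1.4800, γ^t·E[r] = 1.184000, running G = 2.884000
t=2: π = [0.1200, 0.2000, 0.1790, 0.1400, 0.1610, 0.2000], E[r] = 1.5990, γ^t·E[r] = 1.023360, running G = 3.907360
t=3: π = [0.1200, 0.2000, 0.1819, 0.1361, 0.1659, 0.1961], E[r] = 1.5629, γ^t·E[r] = 0.800205, running G = 4.707565
t=4: π = [0.1200, 0.2000, 0.1814, 0.1366, 0.1650, 0.1970], E[r] = 1.5693, γ^t·E[r] = 0.642769, running G = 5.350334

G = 5.3503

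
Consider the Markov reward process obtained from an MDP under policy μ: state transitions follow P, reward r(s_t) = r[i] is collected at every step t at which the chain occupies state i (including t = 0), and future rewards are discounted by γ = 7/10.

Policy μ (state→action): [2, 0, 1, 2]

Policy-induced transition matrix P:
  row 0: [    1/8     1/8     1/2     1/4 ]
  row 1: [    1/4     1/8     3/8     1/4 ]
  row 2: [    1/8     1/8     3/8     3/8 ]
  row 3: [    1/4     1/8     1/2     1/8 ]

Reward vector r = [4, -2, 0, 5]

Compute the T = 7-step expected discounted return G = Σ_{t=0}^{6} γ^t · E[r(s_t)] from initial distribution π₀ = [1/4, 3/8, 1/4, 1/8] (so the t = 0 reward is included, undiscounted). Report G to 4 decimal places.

G = 4.5955

t=0: π = [0.2500, 0.3750, 0.2500, 0.1250], E[r] = 0.8750, γ^t·E[r] = 0.875000, running G = 0.875000
t=1: π = [0.1875, 0.1250, 0.4219, 0.2656], E[r] = 1.8281, γ^t·E[r] = 1.279688, running G = 2.154688
t=2: π = [0.1738, 0.1250, 0.4316, 0.2695], E[r] = 1.7930, γ^t·E[r] = 0.878555, running G = 3.033242
t=3: π = [0.1743, 0.1250, 0.4304, 0.2703], E[r] = 1.7986, γ^t·E[r] = 0.616914, running G = 3.650156
t=4: π = [0.1744, 0.1250, 0.4306, 0.2700], E[r] = 1.7977, γ^t·E[r] = 0.431635, running G = 4.081791
t=5: π = [0.1744, 0.1250, 0.4306, 0.2701], E[r] = 1.7979, γ^t·E[r] = 0.302166, running G = 4.383957
t=6: π = [0.1744, 0.1250, 0.4306, 0.2701], E[r] = 1.7978, γ^t·E[r] = 0.211514, running G = 4.595471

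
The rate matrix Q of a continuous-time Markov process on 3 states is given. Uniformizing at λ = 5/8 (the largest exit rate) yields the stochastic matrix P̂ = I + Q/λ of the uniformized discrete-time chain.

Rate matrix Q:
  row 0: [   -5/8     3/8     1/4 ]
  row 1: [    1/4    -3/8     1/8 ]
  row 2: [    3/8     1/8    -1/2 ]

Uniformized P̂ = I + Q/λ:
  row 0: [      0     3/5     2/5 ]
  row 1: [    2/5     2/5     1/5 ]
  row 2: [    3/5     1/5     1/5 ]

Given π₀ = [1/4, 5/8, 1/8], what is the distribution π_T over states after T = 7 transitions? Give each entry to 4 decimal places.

t=0: π = [0.2500, 0.6250, 0.1250]
t=1: π = [0.3250, 0.4250, 0.2500]
t=2: π = [0.3200, 0.4150, 0.2650]
t=3: π = [0.3250, 0.4110, 0.2640]
t=4: π = [0.3228, 0.4122, 0.2650]
t=5: π = [0.3239, 0.4116, 0.2646]
t=6: π = [0.3234, 0.4119, 0.2648]
t=7: π = [0.3236, 0.4117, 0.2647]

π = [0.3236, 0.4117, 0.2647]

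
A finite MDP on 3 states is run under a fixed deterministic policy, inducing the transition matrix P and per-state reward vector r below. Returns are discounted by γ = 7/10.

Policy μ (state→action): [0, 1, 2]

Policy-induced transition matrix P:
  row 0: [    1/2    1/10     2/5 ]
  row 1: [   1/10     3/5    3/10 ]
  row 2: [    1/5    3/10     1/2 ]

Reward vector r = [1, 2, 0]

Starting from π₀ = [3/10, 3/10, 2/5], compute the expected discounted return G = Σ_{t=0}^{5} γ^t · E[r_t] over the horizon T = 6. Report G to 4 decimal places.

G = 2.7192

t=0: π = [0.3000, 0.3000, 0.4000], E[r] = 0.9000, γ^t·E[r] = 0.900000, running G = 0.900000
t=1: π = [0.2600, 0.3300, 0.4100], E[r] = 0.9200, γ^t·E[r] = 0.644000, running G = 1.544000
t=2: π = [0.2450, 0.3470, 0.4080], E[r] = 0.9390, γ^t·E[r] = 0.460110, running G = 2.004110
t=3: π = [0.2388, 0.3551, 0.4061], E[r] = 0.9490, γ^t·E[r] = 0.325507, running G = 2.329617
t=4: π = [0.2361, 0.3588, 0.4051], E[r] = 0.9537, γ^t·E[r] = 0.228976, running G = 2.558593
t=5: π = [0.2350, 0.3604, 0.4046], E[r] = 0.9558, γ^t·E[r] = 0.160637, running G = 2.719230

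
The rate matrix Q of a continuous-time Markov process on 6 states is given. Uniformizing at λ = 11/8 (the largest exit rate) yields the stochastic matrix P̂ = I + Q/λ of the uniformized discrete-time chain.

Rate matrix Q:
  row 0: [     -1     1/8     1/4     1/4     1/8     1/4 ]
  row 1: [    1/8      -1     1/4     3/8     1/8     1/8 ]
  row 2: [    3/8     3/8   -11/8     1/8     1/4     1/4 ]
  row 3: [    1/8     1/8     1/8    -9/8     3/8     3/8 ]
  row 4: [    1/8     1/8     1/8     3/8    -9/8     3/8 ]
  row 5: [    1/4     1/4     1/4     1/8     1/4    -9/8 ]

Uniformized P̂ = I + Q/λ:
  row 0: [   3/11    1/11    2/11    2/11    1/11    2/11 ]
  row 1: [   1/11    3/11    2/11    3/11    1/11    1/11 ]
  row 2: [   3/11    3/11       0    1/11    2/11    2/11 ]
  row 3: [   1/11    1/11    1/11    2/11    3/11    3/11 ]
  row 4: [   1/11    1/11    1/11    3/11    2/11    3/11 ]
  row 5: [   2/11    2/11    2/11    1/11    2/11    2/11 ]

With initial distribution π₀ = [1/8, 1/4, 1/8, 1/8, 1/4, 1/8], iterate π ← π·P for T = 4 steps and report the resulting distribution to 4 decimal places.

t=0: π = [0.1250, 0.2500, 0.1250, 0.1250, 0.2500, 0.1250]
t=1: π = [0.1477, 0.1705, 0.1250, 0.2045, 0.1591, 0.1932]
t=2: π = [0.1581, 0.1622, 0.1260, 0.1829, 0.1715, 0.1994]
t=3: π = [0.1607, 0.1614, 0.1267, 0.1826, 0.1693, 0.1993]
t=4: π = [0.1613, 0.1614, 0.1268, 0.1823, 0.1691, 0.1991]

π = [0.1613, 0.1614, 0.1268, 0.1823, 0.1691, 0.1991]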